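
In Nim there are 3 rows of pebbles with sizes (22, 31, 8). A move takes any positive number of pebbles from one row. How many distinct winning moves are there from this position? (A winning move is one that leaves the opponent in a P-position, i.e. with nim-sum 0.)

1

Bitwise XOR of the heap sizes:
  10110  (22)
  11111  (31)
  01000  (8)
  -----
  00001  (1)
The overall nim-sum is X = 1. A row of size p has a winning move iff p XOR X < p (reduce it to p XOR X).
  22: 22 XOR 1 = 23 ≥ 22 — no move.
  31: 31 XOR 1 = 30 < 31 — winning move (to 30).
  8: 8 XOR 1 = 9 ≥ 8 — no move.
That gives 1 winning move.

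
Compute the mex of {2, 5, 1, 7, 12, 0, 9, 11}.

The values 0, 1, 2 are all present; 3 is the first non-negative integer missing from the set.

3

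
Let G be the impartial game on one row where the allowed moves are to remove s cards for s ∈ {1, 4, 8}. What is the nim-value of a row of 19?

0

Compute g(0), g(1), … for moves {1, 4, 8}:
k:     0  1  2  3  4  5  6  7  8  9 10 11 12 13 14 15 16 17 18 19
g(k):  0  1  0  1  2  0  1  0  1  2  3  2  0  1  0  1  2  0  1  0
So g(19) = 0.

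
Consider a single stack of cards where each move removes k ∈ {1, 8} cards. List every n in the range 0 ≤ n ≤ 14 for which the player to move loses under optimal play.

0, 2, 4, 6, 9, 11, 13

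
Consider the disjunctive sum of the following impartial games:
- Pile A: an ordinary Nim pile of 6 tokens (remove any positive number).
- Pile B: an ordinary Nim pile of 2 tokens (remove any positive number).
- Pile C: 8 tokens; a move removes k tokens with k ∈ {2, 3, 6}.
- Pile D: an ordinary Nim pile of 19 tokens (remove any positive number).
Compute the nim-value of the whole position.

21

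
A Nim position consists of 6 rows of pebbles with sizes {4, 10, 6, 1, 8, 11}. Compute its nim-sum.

Compute the nim-sum pairwise:
4 ⊕ 10 = 14
14 ⊕ 6 = 8
8 ⊕ 1 = 9
9 ⊕ 8 = 1
1 ⊕ 11 = 10

10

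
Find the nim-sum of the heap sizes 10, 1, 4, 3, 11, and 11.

In binary:
  1010  (10)
  0001  (1)
  0100  (4)
  0011  (3)
  1011  (11)
  1011  (11)
  ----
  1100  (12)

12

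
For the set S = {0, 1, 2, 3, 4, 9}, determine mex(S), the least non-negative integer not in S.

The values 0, 1, 2, 3, 4 are all present; 5 is the first non-negative integer missing from the set.

5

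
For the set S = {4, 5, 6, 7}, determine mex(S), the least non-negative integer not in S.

0 is not in the set, so the mex is 0.

0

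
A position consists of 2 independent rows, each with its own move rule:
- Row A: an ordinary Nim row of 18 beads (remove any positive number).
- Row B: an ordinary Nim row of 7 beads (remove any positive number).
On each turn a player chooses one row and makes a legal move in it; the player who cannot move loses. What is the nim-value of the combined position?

Row A is a plain Nim row of size 18, so its Grundy value is 18.
Row B is a plain Nim row of size 7, so its Grundy value is 7.
The value of a disjunctive sum is the nim-sum of the parts.
Combined value = 18 XOR 7 = 21.

21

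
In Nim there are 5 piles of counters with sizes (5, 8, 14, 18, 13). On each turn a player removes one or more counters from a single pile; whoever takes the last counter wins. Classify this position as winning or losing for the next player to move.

Winning position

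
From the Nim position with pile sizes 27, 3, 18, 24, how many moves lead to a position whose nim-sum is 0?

Nim-sum: 27 ^ 3 ^ 18 ^ 24 = 18.
The overall nim-sum is X = 18. A pile of size p has a winning move iff p XOR X < p (reduce it to p XOR X).
  27: 27 XOR 18 = 9 < 27 — winning move (to 9).
  3: 3 XOR 18 = 17 ≥ 3 — no move.
  18: 18 XOR 18 = 0 < 18 — winning move (to 0).
  24: 24 XOR 18 = 10 < 24 — winning move (to 10).
That gives 3 winning moves.

3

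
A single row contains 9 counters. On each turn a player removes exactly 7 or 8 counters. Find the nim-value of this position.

Compute g(0), g(1), … for moves {7, 8}:
g(0) = mex{} = 0
g(1) = mex{} = 0
g(2) = mex{} = 0
g(3) = mex{} = 0
g(4) = mex{} = 0
g(5) = mex{} = 0
g(6) = mex{} = 0
g(7) = mex{0} = 1
g(8) = mex{0} = 1
g(9) = mex{0} = 1
So g(9) = 1.

1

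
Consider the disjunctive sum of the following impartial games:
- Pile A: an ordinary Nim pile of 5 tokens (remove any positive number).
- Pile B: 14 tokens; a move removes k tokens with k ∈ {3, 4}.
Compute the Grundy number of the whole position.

Pile A is a plain Nim pile of size 5, so its Grundy value is 5.
For pile B, compute g(0), g(1), … with moves {3, 4}:
g(0) = mex{} = 0
g(1) = mex{} = 0
g(2) = mex{} = 0
g(3) = mex{0} = 1
g(4) = mex{0} = 1
g(5) = mex{0} = 1
g(6) = mex{0,1} = 2
g(7) = mex{1} = 0
g(8) = mex{1} = 0
g(9) = mex{1,2} = 0
g(10) = mex{0,2} = 1
g(11) = mex{0} = 1
g(12) = mex{0} = 1
g(13) = mex{0,1} = 2
g(14) = mex{1} = 0
So g(14) = 0.
By the Sprague-Grundy theorem, the Grundy value of a sum of independent games is the XOR of the component values.
Combined value = 5 XOR 0 = 5.

5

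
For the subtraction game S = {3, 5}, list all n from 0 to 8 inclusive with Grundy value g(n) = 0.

0, 1, 2, 8

Compute g(0), g(1), … for moves {3, 5}:
g(0) = mex{} = 0
g(1) = mex{} = 0
g(2) = mex{} = 0
g(3) = mex{0} = 1
g(4) = mex{0} = 1
g(5) = mex{0} = 1
g(6) = mex{0,1} = 2
g(7) = mex{0,1} = 2
g(8) = mex{1} = 0
The P-positions (g = 0) in 0..8 are 0, 1, 2, 8.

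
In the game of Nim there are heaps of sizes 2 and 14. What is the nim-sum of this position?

12

In binary:
  0010  (2)
  1110  (14)
  ----
  1100  (12)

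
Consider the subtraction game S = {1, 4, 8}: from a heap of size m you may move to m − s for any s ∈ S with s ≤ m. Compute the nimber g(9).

2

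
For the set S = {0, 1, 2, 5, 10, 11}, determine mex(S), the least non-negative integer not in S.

3

The values 0, 1, 2 are all present; 3 is the first non-negative integer missing from the set.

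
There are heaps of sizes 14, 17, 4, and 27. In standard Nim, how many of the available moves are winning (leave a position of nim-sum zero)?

In binary:
  01110  (14)
  10001  (17)
  00100  (4)
  11011  (27)
  -----
  00000  (0)
The nim-sum is already 0, so every move leaves a nonzero nim-sum — there are no winning moves.

0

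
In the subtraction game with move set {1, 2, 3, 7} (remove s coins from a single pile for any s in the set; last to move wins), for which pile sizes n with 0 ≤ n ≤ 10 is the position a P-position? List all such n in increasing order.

Build the Grundy sequence with g(k) = mex{g(k−s) : s ∈ {1, 2, 3, 7}, s ≤ k}:
g(0) = mex{} = 0
g(1) = mex{0} = 1
g(2) = mex{0,1} = 2
g(3) = mex{0,1,2} = 3
g(4) = mex{1,2,3} = 0
g(5) = mex{0,2,3} = 1
g(6) = mex{0,1,3} = 2
g(7) = mex{0,1,2} = 3
g(8) = mex{1,2,3} = 0
g(9) = mex{0,2,3} = 1
g(10) = mex{0,1,3} = 2
The P-positions (g = 0) in 0..10 are 0, 4, 8.

0, 4, 8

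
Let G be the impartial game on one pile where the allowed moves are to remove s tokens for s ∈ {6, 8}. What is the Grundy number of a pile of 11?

Grundy values for subtraction set {6, 8}:
g(0) = mex{} = 0
g(1) = mex{} = 0
g(2) = mex{} = 0
g(3) = mex{} = 0
g(4) = mex{} = 0
g(5) = mex{} = 0
g(6) = mex{0} = 1
g(7) = mex{0} = 1
g(8) = mex{0} = 1
g(9) = mex{0} = 1
g(10) = mex{0} = 1
g(11) = mex{0} = 1
So g(11) = 1.

1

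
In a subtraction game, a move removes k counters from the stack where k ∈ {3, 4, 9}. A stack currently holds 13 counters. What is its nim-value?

0

Grundy values for subtraction set {3, 4, 9}:
g(0) = mex{} = 0
g(1) = mex{} = 0
g(2) = mex{} = 0
g(3) = mex{0} = 1
g(4) = mex{0} = 1
g(5) = mex{0} = 1
g(6) = mex{0,1} = 2
g(7) = mex{1} = 0
g(8) = mex{1} = 0
g(9) = mex{0,1,2} = 3
g(10) = mex{0,2} = 1
g(11) = mex{0} = 1
g(12) = mex{0,1,3} = 2
g(13) = mex{1,3} = 0
So g(13) = 0.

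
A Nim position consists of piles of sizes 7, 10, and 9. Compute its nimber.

Write each in binary and XOR column by column:
  0111  (7)
  1010  (10)
  1001  (9)
  ----
  0100  (4)

4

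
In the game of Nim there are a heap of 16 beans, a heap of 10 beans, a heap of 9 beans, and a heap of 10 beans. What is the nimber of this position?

25

Compute the nim-sum pairwise:
16 ⊕ 10 = 26
26 ⊕ 9 = 19
19 ⊕ 10 = 25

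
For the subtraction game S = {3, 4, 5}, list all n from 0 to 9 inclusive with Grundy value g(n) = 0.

Build the Grundy sequence with g(k) = mex{g(k−s) : s ∈ {3, 4, 5}, s ≤ k}:
k:     0  1  2  3  4  5  6  7  8  9
g(k):  0  0  0  1  1  1  2  2  0  0
The P-positions (g = 0) in 0..9 are 0, 1, 2, 8, 9.

0, 1, 2, 8, 9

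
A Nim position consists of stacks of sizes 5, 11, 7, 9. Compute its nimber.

0

Nim-sum: 5 ^ 11 ^ 7 ^ 9 = 0.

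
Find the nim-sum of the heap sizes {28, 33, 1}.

Write each in binary and XOR column by column:
  011100  (28)
  100001  (33)
  000001  (1)
  ------
  111100  (60)

60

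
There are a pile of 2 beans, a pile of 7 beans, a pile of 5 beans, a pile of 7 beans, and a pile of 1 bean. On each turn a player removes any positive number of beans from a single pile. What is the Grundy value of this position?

Nim-sum: 2 XOR 7 XOR 5 XOR 7 XOR 1 = 6.

6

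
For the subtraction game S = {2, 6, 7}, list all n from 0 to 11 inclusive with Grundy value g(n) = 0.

0, 1, 4, 5, 9

Build the Grundy sequence with g(k) = mex{g(k−s) : s ∈ {2, 6, 7}, s ≤ k}:
g(0) = mex{} = 0
g(1) = mex{} = 0
g(2) = mex{0} = 1
g(3) = mex{0} = 1
g(4) = mex{1} = 0
g(5) = mex{1} = 0
g(6) = mex{0} = 1
g(7) = mex{0} = 1
g(8) = mex{0,1} = 2
g(9) = mex{1} = 0
g(10) = mex{0,1,2} = 3
g(11) = mex{0} = 1
The P-positions (g = 0) in 0..11 are 0, 1, 4, 5, 9.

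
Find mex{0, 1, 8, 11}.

2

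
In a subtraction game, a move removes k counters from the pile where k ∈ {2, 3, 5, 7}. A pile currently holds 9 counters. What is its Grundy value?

Grundy values for subtraction set {2, 3, 5, 7}:
k:     0  1  2  3  4  5  6  7  8  9
g(k):  0  0  1  1  2  2  3  3  4  0
So g(9) = 0.

0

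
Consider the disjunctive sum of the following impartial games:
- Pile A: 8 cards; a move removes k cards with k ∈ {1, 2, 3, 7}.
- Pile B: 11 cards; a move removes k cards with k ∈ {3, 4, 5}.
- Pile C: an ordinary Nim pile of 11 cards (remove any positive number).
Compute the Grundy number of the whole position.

Grundy values for pile A (subtraction set {1, 2, 3, 7}):
k:     0  1  2  3  4  5  6  7  8
g(k):  0  1  2  3  0  1  2  3  0
So g(8) = 0.
For pile B, compute g(0), g(1), … with moves {3, 4, 5}:
g(0) = mex{} = 0
g(1) = mex{} = 0
g(2) = mex{} = 0
g(3) = mex{0} = 1
g(4) = mex{0} = 1
g(5) = mex{0} = 1
g(6) = mex{0,1} = 2
g(7) = mex{0,1} = 2
g(8) = mex{1} = 0
g(9) = mex{1,2} = 0
g(10) = mex{1,2} = 0
g(11) = mex{0,2} = 1
So g(11) = 1.
Pile C is a plain Nim pile of size 11, so its Grundy value is 11.
By the Sprague-Grundy theorem, the Grundy value of a sum of independent games is the XOR of the component values.
Combined value = 0 XOR 1 XOR 11 = 10.

10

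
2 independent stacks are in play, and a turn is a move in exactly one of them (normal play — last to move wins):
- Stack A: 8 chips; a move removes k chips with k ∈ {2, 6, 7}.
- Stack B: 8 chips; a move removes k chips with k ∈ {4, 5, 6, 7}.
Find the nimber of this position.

Build the Grundy sequence for stack A with g(k) = mex{g(k−s) : s ∈ {2, 6, 7}, s ≤ k}:
k:     0  1  2  3  4  5  6  7  8
g(k):  0  0  1  1  0  0  1  1  2
So g(8) = 2.
Grundy values for stack B (subtraction set {4, 5, 6, 7}):
g(0) = mex{} = 0
g(1) = mex{} = 0
g(2) = mex{} = 0
g(3) = mex{} = 0
g(4) = mex{0} = 1
g(5) = mex{0} = 1
g(6) = mex{0} = 1
g(7) = mex{0} = 1
g(8) = mex{0,1} = 2
So g(8) = 2.
By the Sprague-Grundy theorem, the Grundy value of a sum of independent games is the XOR of the component values.
Combined value = 2 ⊕ 2 = 0.

0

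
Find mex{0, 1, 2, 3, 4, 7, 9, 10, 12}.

The values 0, 1, 2, 3, 4 are all present; 5 is the first non-negative integer missing from the set.

5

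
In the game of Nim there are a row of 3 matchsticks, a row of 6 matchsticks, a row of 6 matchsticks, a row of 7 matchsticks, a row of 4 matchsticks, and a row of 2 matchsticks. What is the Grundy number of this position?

Compute the nim-sum pairwise:
3 XOR 6 = 5
5 XOR 6 = 3
3 XOR 7 = 4
4 XOR 4 = 0
0 XOR 2 = 2

2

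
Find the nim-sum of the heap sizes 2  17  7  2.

Nim-sum: 2 ⊕ 17 ⊕ 7 ⊕ 2 = 22.

22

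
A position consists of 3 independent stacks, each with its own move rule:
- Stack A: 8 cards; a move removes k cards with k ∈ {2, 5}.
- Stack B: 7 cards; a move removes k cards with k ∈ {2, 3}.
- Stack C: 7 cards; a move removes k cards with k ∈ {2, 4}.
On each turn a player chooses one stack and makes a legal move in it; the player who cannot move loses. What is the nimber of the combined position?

Build the Grundy sequence for stack A with g(k) = mex{g(k−s) : s ∈ {2, 5}, s ≤ k}:
g(0) = mex{} = 0
g(1) = mex{} = 0
g(2) = mex{0} = 1
g(3) = mex{0} = 1
g(4) = mex{1} = 0
g(5) = mex{0,1} = 2
g(6) = mex{0} = 1
g(7) = mex{1,2} = 0
g(8) = mex{1} = 0
So g(8) = 0.
For stack B, compute g(0), g(1), … with moves {2, 3}:
g(0) = mex{} = 0
g(1) = mex{} = 0
g(2) = mex{0} = 1
g(3) = mex{0} = 1
g(4) = mex{0,1} = 2
g(5) = mex{1} = 0
g(6) = mex{1,2} = 0
g(7) = mex{0,2} = 1
So g(7) = 1.
For stack C, compute g(0), g(1), … with moves {2, 4}:
k:     0  1  2  3  4  5  6  7
g(k):  0  0  1  1  2  2  0  0
So g(7) = 0.
By the Sprague-Grundy theorem, the Grundy value of a sum of independent games is the XOR of the component values.
Combined value = 0 XOR 1 XOR 0 = 1.

1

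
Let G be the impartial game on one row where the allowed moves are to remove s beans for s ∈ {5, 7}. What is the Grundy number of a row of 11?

2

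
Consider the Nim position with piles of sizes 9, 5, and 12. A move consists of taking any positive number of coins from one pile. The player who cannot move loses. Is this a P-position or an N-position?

Nim-sum: 9 ^ 5 ^ 12 = 0.
The nim-sum is 0, so this is a P-position: the player to move is in a losing position under optimal play.

P-position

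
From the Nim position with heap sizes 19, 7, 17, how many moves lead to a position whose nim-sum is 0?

1

Compute the nim-sum pairwise:
19 XOR 7 = 20
20 XOR 17 = 5
The overall nim-sum is X = 5. A heap of size p has a winning move iff p XOR X < p (reduce it to p XOR X).
  19: 19 XOR 5 = 22 ≥ 19 — no move.
  7: 7 XOR 5 = 2 < 7 — winning move (to 2).
  17: 17 XOR 5 = 20 ≥ 17 — no move.
That gives 1 winning move.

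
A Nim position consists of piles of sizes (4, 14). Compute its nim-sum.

Compute the nim-sum pairwise:
4 ⊕ 14 = 10

10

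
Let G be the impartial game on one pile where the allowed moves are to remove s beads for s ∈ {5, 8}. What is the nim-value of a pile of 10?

Grundy values for subtraction set {5, 8}:
k:     0  1  2  3  4  5  6  7  8  9 10
g(k):  0  0  0  0  0  1  1  1  1  1  2
So g(10) = 2.

2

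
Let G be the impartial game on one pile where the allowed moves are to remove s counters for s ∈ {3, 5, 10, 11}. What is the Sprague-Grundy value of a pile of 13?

2

Compute g(0), g(1), … for moves {3, 5, 10, 11}:
k:     0  1  2  3  4  5  6  7  8  9 10 11 12 13
g(k):  0  0  0  1  1  1  2  2  0  0  3  1  1  2
So g(13) = 2.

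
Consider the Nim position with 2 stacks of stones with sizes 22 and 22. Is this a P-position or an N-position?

P-position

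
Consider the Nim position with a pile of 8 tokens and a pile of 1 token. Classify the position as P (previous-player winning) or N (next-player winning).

Nim-sum: 8 ⊕ 1 = 9.
The nim-sum is 9 ≠ 0, so this is an N-position: the player to move can win.

N-position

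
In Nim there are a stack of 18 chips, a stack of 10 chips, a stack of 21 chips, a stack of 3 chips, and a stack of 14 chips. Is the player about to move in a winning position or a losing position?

Losing position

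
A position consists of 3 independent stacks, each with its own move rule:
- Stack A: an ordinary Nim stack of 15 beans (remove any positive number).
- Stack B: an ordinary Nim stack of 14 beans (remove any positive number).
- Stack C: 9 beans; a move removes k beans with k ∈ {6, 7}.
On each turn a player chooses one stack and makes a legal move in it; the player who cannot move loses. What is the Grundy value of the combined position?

Stack A is a plain Nim stack of size 15, so its Grundy value is 15.
Stack B is a plain Nim stack of size 14, so its Grundy value is 14.
Build the Grundy sequence for stack C with g(k) = mex{g(k−s) : s ∈ {6, 7}, s ≤ k}:
k:     0  1  2  3  4  5  6  7  8  9
g(k):  0  0  0  0  0  0  1  1  1  1
So g(9) = 1.
The value of a disjunctive sum is the nim-sum of the parts.
Combined value = 15 XOR 14 XOR 1 = 0.

0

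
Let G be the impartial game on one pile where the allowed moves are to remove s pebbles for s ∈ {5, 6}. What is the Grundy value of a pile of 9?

1

Build the Grundy sequence with g(k) = mex{g(k−s) : s ∈ {5, 6}, s ≤ k}:
g(0) = mex{} = 0
g(1) = mex{} = 0
g(2) = mex{} = 0
g(3) = mex{} = 0
g(4) = mex{} = 0
g(5) = mex{0} = 1
g(6) = mex{0} = 1
g(7) = mex{0} = 1
g(8) = mex{0} = 1
g(9) = mex{0} = 1
So g(9) = 1.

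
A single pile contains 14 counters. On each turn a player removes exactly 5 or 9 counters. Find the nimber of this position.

Grundy values for subtraction set {5, 9}:
g(0) = mex{} = 0
g(1) = mex{} = 0
g(2) = mex{} = 0
g(3) = mex{} = 0
g(4) = mex{} = 0
g(5) = mex{0} = 1
g(6) = mex{0} = 1
g(7) = mex{0} = 1
g(8) = mex{0} = 1
g(9) = mex{0} = 1
g(10) = mex{0,1} = 2
g(11) = mex{0,1} = 2
g(12) = mex{0,1} = 2
g(13) = mex{0,1} = 2
g(14) = mex{1} = 0
So g(14) = 0.

0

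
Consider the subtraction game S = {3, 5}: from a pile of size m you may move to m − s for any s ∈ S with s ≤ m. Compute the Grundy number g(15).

2

Build the Grundy sequence with g(k) = mex{g(k−s) : s ∈ {3, 5}, s ≤ k}:
k:     0  1  2  3  4  5  6  7  8  9 10 11 12 13 14 15
g(k):  0  0  0  1  1  1  2  2  0  0  0  1  1  1  2  2
So g(15) = 2.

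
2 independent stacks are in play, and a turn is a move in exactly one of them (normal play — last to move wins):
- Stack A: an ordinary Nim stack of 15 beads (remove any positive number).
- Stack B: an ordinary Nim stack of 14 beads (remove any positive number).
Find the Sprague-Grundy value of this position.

1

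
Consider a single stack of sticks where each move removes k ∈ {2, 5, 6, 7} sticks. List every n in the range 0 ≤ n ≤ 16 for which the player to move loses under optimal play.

0, 1, 4, 12, 13, 16

Compute g(0), g(1), … for moves {2, 5, 6, 7}:
k:     0  1  2  3  4  5  6  7  8  9 10 11 12 13 14 15 16
g(k):  0  0  1  1  0  2  1  3  2  2  3  3  0  0  1  1  0
The P-positions (g = 0) in 0..16 are 0, 1, 4, 12, 13, 16.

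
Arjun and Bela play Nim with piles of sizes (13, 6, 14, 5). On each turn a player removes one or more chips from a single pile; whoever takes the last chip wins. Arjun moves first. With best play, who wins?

Nim-sum: 13 ⊕ 6 ⊕ 14 ⊕ 5 = 0.
The nim-sum is 0, so this is a P-position: the player to move is in a losing position under optimal play; Arjun is about to move from it and so loses — Bela wins.

Bela wins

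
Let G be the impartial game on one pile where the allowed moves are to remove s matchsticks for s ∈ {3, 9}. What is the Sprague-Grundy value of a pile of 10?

Grundy values for subtraction set {3, 9}:
k:     0  1  2  3  4  5  6  7  8  9 10
g(k):  0  0  0  1  1  1  0  0  0  1  1
So g(10) = 1.

1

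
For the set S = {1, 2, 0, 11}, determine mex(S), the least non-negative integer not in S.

The values 0, 1, 2 are all present; 3 is the first non-negative integer missing from the set.

3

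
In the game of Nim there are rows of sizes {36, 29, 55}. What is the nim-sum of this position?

Nim-sum: 36 XOR 29 XOR 55 = 14.

14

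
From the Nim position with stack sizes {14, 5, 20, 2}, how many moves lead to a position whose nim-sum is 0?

Compute the nim-sum pairwise:
14 XOR 5 = 11
11 XOR 20 = 31
31 XOR 2 = 29
The overall nim-sum is X = 29. A stack of size p has a winning move iff p XOR X < p (reduce it to p XOR X).
  14: 14 XOR 29 = 19 ≥ 14 — no move.
  5: 5 XOR 29 = 24 ≥ 5 — no move.
  20: 20 XOR 29 = 9 < 20 — winning move (to 9).
  2: 2 XOR 29 = 31 ≥ 2 — no move.
That gives 1 winning move.

1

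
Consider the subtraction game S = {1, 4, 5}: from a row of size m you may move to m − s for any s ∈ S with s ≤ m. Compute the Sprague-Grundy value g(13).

3

Build the Grundy sequence with g(k) = mex{g(k−s) : s ∈ {1, 4, 5}, s ≤ k}:
g(0) = mex{} = 0
g(1) = mex{0} = 1
g(2) = mex{1} = 0
g(3) = mex{0} = 1
g(4) = mex{0,1} = 2
g(5) = mex{0,1,2} = 3
g(6) = mex{0,1,3} = 2
g(7) = mex{0,1,2} = 3
g(8) = mex{1,2,3} = 0
g(9) = mex{0,2,3} = 1
g(10) = mex{1,2,3} = 0
g(11) = mex{0,2,3} = 1
g(12) = mex{0,1,3} = 2
g(13) = mex{0,1,2} = 3
So g(13) = 3.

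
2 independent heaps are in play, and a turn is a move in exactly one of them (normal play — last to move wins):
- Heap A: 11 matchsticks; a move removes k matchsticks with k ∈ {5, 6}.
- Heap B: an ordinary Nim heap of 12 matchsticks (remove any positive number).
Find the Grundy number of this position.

For heap A, compute g(0), g(1), … with moves {5, 6}:
k:     0  1  2  3  4  5  6  7  8  9 10 11
g(k):  0  0  0  0  0  1  1  1  1  1  2  0
So g(11) = 0.
Heap B is a plain Nim heap of size 12, so its Grundy value is 12.
By the Sprague-Grundy theorem, the Grundy value of a sum of independent games is the XOR of the component values.
Combined value = 0 ⊕ 12 = 12.

12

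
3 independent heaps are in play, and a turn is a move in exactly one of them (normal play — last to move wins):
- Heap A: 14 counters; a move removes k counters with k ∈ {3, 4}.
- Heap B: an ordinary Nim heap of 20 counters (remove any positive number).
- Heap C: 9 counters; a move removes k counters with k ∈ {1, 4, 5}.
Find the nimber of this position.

21

Grundy values for heap A (subtraction set {3, 4}):
g(0) = mex{} = 0
g(1) = mex{} = 0
g(2) = mex{} = 0
g(3) = mex{0} = 1
g(4) = mex{0} = 1
g(5) = mex{0} = 1
g(6) = mex{0,1} = 2
g(7) = mex{1} = 0
g(8) = mex{1} = 0
g(9) = mex{1,2} = 0
g(10) = mex{0,2} = 1
g(11) = mex{0} = 1
g(12) = mex{0} = 1
g(13) = mex{0,1} = 2
g(14) = mex{1} = 0
So g(14) = 0.
Heap B is a plain Nim heap of size 20, so its Grundy value is 20.
For heap C, compute g(0), g(1), … with moves {1, 4, 5}:
k:     0  1  2  3  4  5  6  7  8  9
g(k):  0  1  0  1  2  3  2  3  0  1
So g(9) = 1.
The value of a disjunctive sum is the nim-sum of the parts.
Combined value = 0 ⊕ 20 ⊕ 1 = 21.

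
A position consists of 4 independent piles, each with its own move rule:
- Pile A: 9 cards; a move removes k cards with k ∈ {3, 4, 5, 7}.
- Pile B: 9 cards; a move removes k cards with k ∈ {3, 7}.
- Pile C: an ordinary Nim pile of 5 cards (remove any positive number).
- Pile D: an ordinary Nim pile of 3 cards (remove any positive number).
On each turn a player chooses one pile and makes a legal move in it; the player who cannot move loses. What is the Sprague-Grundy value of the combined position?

For pile A, compute g(0), g(1), … with moves {3, 4, 5, 7}:
k:     0  1  2  3  4  5  6  7  8  9
g(k):  0  0  0  1  1  1  2  2  2  3
So g(9) = 3.
Grundy values for pile B (subtraction set {3, 7}):
g(0) = mex{} = 0
g(1) = mex{} = 0
g(2) = mex{} = 0
g(3) = mex{0} = 1
g(4) = mex{0} = 1
g(5) = mex{0} = 1
g(6) = mex{1} = 0
g(7) = mex{0,1} = 2
g(8) = mex{0,1} = 2
g(9) = mex{0} = 1
So g(9) = 1.
Pile C is a plain Nim pile of size 5, so its Grundy value is 5.
Pile D is a plain Nim pile of size 3, so its Grundy value is 3.
The value of a disjunctive sum is the nim-sum of the parts.
Combined value = 3 ⊕ 1 ⊕ 5 ⊕ 3 = 4.

4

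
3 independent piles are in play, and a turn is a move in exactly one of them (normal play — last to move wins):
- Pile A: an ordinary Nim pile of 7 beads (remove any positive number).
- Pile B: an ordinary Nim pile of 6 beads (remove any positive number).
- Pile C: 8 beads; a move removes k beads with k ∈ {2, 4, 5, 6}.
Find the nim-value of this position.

Pile A is a plain Nim pile of size 7, so its Grundy value is 7.
Pile B is a plain Nim pile of size 6, so its Grundy value is 6.
Grundy values for pile C (subtraction set {2, 4, 5, 6}):
g(0) = mex{} = 0
g(1) = mex{} = 0
g(2) = mex{0} = 1
g(3) = mex{0} = 1
g(4) = mex{0,1} = 2
g(5) = mex{0,1} = 2
g(6) = mex{0,1,2} = 3
g(7) = mex{0,1,2} = 3
g(8) = mex{1,2,3} = 0
So g(8) = 0.
The value of a disjunctive sum is the nim-sum of the parts.
Combined value = 7 XOR 6 XOR 0 = 1.

1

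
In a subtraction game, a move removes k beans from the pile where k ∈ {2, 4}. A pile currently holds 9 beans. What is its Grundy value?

1

Compute g(0), g(1), … for moves {2, 4}:
k:     0  1  2  3  4  5  6  7  8  9
g(k):  0  0  1  1  2  2  0  0  1  1
So g(9) = 1.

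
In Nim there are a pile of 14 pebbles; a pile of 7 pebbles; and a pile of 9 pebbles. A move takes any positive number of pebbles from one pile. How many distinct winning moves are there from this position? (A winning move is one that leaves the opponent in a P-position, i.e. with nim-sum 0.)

0

Nim-sum: 14 ⊕ 7 ⊕ 9 = 0.
The nim-sum is already 0, so every move leaves a nonzero nim-sum — there are no winning moves.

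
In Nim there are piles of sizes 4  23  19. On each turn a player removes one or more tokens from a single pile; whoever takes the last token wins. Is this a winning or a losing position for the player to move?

Bitwise XOR of the heap sizes:
  00100  (4)
  10111  (23)
  10011  (19)
  -----
  00000  (0)
The nim-sum is 0, so this is a P-position: the player to move is in a losing position under optimal play.

Losing position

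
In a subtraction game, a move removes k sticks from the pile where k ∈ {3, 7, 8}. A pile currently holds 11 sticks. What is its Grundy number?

Grundy values for subtraction set {3, 7, 8}:
k:     0  1  2  3  4  5  6  7  8  9 10 11
g(k):  0  0  0  1  1  1  0  2  2  1  3  0
So g(11) = 0.

0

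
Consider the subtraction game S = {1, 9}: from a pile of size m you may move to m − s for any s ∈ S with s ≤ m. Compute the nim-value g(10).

0

Grundy values for subtraction set {1, 9}:
k:     0  1  2  3  4  5  6  7  8  9 10
g(k):  0  1  0  1  0  1  0  1  0  1  0
So g(10) = 0.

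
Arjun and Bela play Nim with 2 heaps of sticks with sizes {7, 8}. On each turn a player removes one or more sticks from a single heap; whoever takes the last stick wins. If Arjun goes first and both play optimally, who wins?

Write each in binary and XOR column by column:
  0111  (7)
  1000  (8)
  ----
  1111  (15)
The nim-sum is 15 ≠ 0, so this is an N-position: the player to move can win; Arjun has a winning move.

Arjun wins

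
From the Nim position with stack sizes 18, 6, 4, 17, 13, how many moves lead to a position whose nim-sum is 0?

Write each in binary and XOR column by column:
  10010  (18)
  00110  (6)
  00100  (4)
  10001  (17)
  01101  (13)
  -----
  01100  (12)
The overall nim-sum is X = 12. A stack of size p has a winning move iff p XOR X < p (reduce it to p XOR X).
  18: 18 XOR 12 = 30 ≥ 18 — no move.
  6: 6 XOR 12 = 10 ≥ 6 — no move.
  4: 4 XOR 12 = 8 ≥ 4 — no move.
  17: 17 XOR 12 = 29 ≥ 17 — no move.
  13: 13 XOR 12 = 1 < 13 — winning move (to 1).
That gives 1 winning move.

1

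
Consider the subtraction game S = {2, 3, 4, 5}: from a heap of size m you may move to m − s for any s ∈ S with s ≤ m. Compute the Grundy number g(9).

Build the Grundy sequence with g(k) = mex{g(k−s) : s ∈ {2, 3, 4, 5}, s ≤ k}:
k:     0  1  2  3  4  5  6  7  8  9
g(k):  0  0  1  1  2  2  3  0  0  1
So g(9) = 1.

1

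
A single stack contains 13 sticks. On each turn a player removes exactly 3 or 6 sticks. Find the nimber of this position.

1

Grundy values for subtraction set {3, 6}:
k:     0  1  2  3  4  5  6  7  8  9 10 11 12 13
g(k):  0  0  0  1  1  1  2  2  2  0  0  0  1  1
So g(13) = 1.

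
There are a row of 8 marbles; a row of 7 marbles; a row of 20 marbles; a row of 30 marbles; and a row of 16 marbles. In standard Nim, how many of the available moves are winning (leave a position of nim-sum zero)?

Nim-sum: 8 XOR 7 XOR 20 XOR 30 XOR 16 = 21.
The overall nim-sum is X = 21. A row of size p has a winning move iff p XOR X < p (reduce it to p XOR X).
  8: 8 XOR 21 = 29 ≥ 8 — no move.
  7: 7 XOR 21 = 18 ≥ 7 — no move.
  20: 20 XOR 21 = 1 < 20 — winning move (to 1).
  30: 30 XOR 21 = 11 < 30 — winning move (to 11).
  16: 16 XOR 21 = 5 < 16 — winning move (to 5).
That gives 3 winning moves.

3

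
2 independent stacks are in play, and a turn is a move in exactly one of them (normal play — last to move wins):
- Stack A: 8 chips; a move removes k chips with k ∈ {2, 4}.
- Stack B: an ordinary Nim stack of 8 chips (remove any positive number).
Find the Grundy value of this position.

Build the Grundy sequence for stack A with g(k) = mex{g(k−s) : s ∈ {2, 4}, s ≤ k}:
k:     0  1  2  3  4  5  6  7  8
g(k):  0  0  1  1  2  2  0  0  1
So g(8) = 1.
Stack B is a plain Nim stack of size 8, so its Grundy value is 8.
The value of a disjunctive sum is the nim-sum of the parts.
Combined value = 1 XOR 8 = 9.

9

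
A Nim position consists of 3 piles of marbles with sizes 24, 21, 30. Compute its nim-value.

In binary:
  11000  (24)
  10101  (21)
  11110  (30)
  -----
  10011  (19)

19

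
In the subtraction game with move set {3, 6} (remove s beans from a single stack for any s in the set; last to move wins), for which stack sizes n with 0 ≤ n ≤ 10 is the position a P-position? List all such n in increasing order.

0, 1, 2, 9, 10

Build the Grundy sequence with g(k) = mex{g(k−s) : s ∈ {3, 6}, s ≤ k}:
g(0) = mex{} = 0
g(1) = mex{} = 0
g(2) = mex{} = 0
g(3) = mex{0} = 1
g(4) = mex{0} = 1
g(5) = mex{0} = 1
g(6) = mex{0,1} = 2
g(7) = mex{0,1} = 2
g(8) = mex{0,1} = 2
g(9) = mex{1,2} = 0
g(10) = mex{1,2} = 0
The P-positions (g = 0) in 0..10 are 0, 1, 2, 9, 10.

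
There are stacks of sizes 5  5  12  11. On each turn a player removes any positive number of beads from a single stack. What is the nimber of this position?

7

Bitwise XOR of the heap sizes:
  0101  (5)
  0101  (5)
  1100  (12)
  1011  (11)
  ----
  0111  (7)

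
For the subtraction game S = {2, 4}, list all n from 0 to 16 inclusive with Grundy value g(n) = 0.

0, 1, 6, 7, 12, 13

Build the Grundy sequence with g(k) = mex{g(k−s) : s ∈ {2, 4}, s ≤ k}:
k:     0  1  2  3  4  5  6  7  8  9 10 11 12 13 14 15 16
g(k):  0  0  1  1  2  2  0  0  1  1  2  2  0  0  1  1  2
The P-positions (g = 0) in 0..16 are 0, 1, 6, 7, 12, 13.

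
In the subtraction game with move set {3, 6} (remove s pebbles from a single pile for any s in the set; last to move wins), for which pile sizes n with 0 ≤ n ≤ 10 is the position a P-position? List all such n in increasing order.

0, 1, 2, 9, 10

Grundy values for subtraction set {3, 6}:
g(0) = mex{} = 0
g(1) = mex{} = 0
g(2) = mex{} = 0
g(3) = mex{0} = 1
g(4) = mex{0} = 1
g(5) = mex{0} = 1
g(6) = mex{0,1} = 2
g(7) = mex{0,1} = 2
g(8) = mex{0,1} = 2
g(9) = mex{1,2} = 0
g(10) = mex{1,2} = 0
The P-positions (g = 0) in 0..10 are 0, 1, 2, 9, 10.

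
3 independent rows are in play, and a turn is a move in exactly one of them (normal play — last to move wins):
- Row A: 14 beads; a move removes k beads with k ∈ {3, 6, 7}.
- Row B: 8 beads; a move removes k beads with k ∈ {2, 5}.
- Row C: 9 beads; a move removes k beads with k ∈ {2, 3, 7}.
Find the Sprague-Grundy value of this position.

Build the Grundy sequence for row A with g(k) = mex{g(k−s) : s ∈ {3, 6, 7}, s ≤ k}:
k:     0  1  2  3  4  5  6  7  8  9 10 11 12 13 14
g(k):  0  0  0  1  1  1  2  2  2  3  0  0  0  1  1
So g(14) = 1.
For row B, compute g(0), g(1), … with moves {2, 5}:
g(0) = mex{} = 0
g(1) = mex{} = 0
g(2) = mex{0} = 1
g(3) = mex{0} = 1
g(4) = mex{1} = 0
g(5) = mex{0,1} = 2
g(6) = mex{0} = 1
g(7) = mex{1,2} = 0
g(8) = mex{1} = 0
So g(8) = 0.
For row C, compute g(0), g(1), … with moves {2, 3, 7}:
g(0) = mex{} = 0
g(1) = mex{} = 0
g(2) = mex{0} = 1
g(3) = mex{0} = 1
g(4) = mex{0,1} = 2
g(5) = mex{1} = 0
g(6) = mex{1,2} = 0
g(7) = mex{0,2} = 1
g(8) = mex{0} = 1
g(9) = mex{0,1} = 2
So g(9) = 2.
By the Sprague-Grundy theorem, the Grundy value of a sum of independent games is the XOR of the component values.
Combined value = 1 ⊕ 0 ⊕ 2 = 3.

3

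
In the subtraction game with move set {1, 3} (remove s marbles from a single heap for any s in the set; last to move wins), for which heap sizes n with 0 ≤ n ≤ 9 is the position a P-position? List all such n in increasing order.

0, 2, 4, 6, 8

Build the Grundy sequence with g(k) = mex{g(k−s) : s ∈ {1, 3}, s ≤ k}:
g(0) = mex{} = 0
g(1) = mex{0} = 1
g(2) = mex{1} = 0
g(3) = mex{0} = 1
g(4) = mex{1} = 0
g(5) = mex{0} = 1
g(6) = mex{1} = 0
g(7) = mex{0} = 1
g(8) = mex{1} = 0
g(9) = mex{0} = 1
The P-positions (g = 0) in 0..9 are 0, 2, 4, 6, 8.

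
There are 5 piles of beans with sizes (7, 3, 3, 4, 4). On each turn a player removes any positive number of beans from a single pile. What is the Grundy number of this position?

7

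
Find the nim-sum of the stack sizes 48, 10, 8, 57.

Compute the nim-sum pairwise:
48 ⊕ 10 = 58
58 ⊕ 8 = 50
50 ⊕ 57 = 11

11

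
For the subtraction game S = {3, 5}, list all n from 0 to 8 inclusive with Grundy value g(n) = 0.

0, 1, 2, 8

Grundy values for subtraction set {3, 5}:
k:     0  1  2  3  4  5  6  7  8
g(k):  0  0  0  1  1  1  2  2  0
The P-positions (g = 0) in 0..8 are 0, 1, 2, 8.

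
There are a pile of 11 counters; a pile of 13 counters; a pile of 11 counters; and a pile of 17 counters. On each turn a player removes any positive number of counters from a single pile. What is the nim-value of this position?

28

Nim-sum: 11 ^ 13 ^ 11 ^ 17 = 28.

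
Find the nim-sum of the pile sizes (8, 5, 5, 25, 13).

Compute the nim-sum pairwise:
8 XOR 5 = 13
13 XOR 5 = 8
8 XOR 25 = 17
17 XOR 13 = 28

28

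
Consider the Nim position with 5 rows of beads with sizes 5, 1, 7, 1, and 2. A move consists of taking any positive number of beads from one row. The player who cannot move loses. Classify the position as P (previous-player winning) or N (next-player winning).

P-position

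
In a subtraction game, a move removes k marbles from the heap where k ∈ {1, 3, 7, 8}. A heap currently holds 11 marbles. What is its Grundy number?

3

Grundy values for subtraction set {1, 3, 7, 8}:
g(0) = mex{} = 0
g(1) = mex{0} = 1
g(2) = mex{1} = 0
g(3) = mex{0} = 1
g(4) = mex{1} = 0
g(5) = mex{0} = 1
g(6) = mex{1} = 0
g(7) = mex{0} = 1
g(8) = mex{0,1} = 2
g(9) = mex{0,1,2} = 3
g(10) = mex{0,1,3} = 2
g(11) = mex{0,1,2} = 3
So g(11) = 3.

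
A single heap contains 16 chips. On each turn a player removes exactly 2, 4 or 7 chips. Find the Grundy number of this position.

2

Build the Grundy sequence with g(k) = mex{g(k−s) : s ∈ {2, 4, 7}, s ≤ k}:
k:     0  1  2  3  4  5  6  7  8  9 10 11 12 13 14 15 16
g(k):  0  0  1  1  2  2  0  3  1  0  2  1  0  2  1  0  2
So g(16) = 2.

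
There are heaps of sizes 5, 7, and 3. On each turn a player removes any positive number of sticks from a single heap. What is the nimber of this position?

1

Compute the nim-sum pairwise:
5 XOR 7 = 2
2 XOR 3 = 1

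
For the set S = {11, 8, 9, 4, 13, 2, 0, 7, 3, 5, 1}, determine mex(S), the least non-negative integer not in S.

6

The values 0, 1, 2, 3, 4, 5 are all present; 6 is the first non-negative integer missing from the set.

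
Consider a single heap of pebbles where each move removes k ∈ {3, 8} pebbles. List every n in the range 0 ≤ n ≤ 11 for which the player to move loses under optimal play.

0, 1, 2, 6, 7, 11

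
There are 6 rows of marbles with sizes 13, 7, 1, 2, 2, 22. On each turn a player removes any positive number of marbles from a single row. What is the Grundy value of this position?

In binary:
  01101  (13)
  00111  (7)
  00001  (1)
  00010  (2)
  00010  (2)
  10110  (22)
  -----
  11101  (29)

29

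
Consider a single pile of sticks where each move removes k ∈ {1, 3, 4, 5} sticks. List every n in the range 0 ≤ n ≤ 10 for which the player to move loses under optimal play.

0, 2, 8, 10

Grundy values for subtraction set {1, 3, 4, 5}:
g(0) = mex{} = 0
g(1) = mex{0} = 1
g(2) = mex{1} = 0
g(3) = mex{0} = 1
g(4) = mex{0,1} = 2
g(5) = mex{0,1,2} = 3
g(6) = mex{0,1,3} = 2
g(7) = mex{0,1,2} = 3
g(8) = mex{1,2,3} = 0
g(9) = mex{0,2,3} = 1
g(10) = mex{1,2,3} = 0
The P-positions (g = 0) in 0..10 are 0, 2, 8, 10.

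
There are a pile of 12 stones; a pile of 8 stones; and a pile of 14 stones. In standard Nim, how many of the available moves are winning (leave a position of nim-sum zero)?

3

Compute the nim-sum pairwise:
12 ⊕ 8 = 4
4 ⊕ 14 = 10
The overall nim-sum is X = 10. A pile of size p has a winning move iff p XOR X < p (reduce it to p XOR X).
  12: 12 XOR 10 = 6 < 12 — winning move (to 6).
  8: 8 XOR 10 = 2 < 8 — winning move (to 2).
  14: 14 XOR 10 = 4 < 14 — winning move (to 4).
That gives 3 winning moves.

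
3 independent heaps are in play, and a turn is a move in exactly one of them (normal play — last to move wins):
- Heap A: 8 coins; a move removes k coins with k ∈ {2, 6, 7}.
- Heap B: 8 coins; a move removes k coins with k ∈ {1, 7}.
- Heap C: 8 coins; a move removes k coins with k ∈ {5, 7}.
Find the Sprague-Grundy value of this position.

3

For heap A, compute g(0), g(1), … with moves {2, 6, 7}:
g(0) = mex{} = 0
g(1) = mex{} = 0
g(2) = mex{0} = 1
g(3) = mex{0} = 1
g(4) = mex{1} = 0
g(5) = mex{1} = 0
g(6) = mex{0} = 1
g(7) = mex{0} = 1
g(8) = mex{0,1} = 2
So g(8) = 2.
Build the Grundy sequence for heap B with g(k) = mex{g(k−s) : s ∈ {1, 7}, s ≤ k}:
k:     0  1  2  3  4  5  6  7  8
g(k):  0  1  0  1  0  1  0  1  0
So g(8) = 0.
For heap C, compute g(0), g(1), … with moves {5, 7}:
k:     0  1  2  3  4  5  6  7  8
g(k):  0  0  0  0  0  1  1  1  1
So g(8) = 1.
The value of a disjunctive sum is the nim-sum of the parts.
Combined value = 2 XOR 0 XOR 1 = 3.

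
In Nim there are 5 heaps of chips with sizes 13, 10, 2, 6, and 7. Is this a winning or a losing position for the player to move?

Winning position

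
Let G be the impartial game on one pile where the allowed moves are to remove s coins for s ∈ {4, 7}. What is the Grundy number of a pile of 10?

Build the Grundy sequence with g(k) = mex{g(k−s) : s ∈ {4, 7}, s ≤ k}:
g(0) = mex{} = 0
g(1) = mex{} = 0
g(2) = mex{} = 0
g(3) = mex{} = 0
g(4) = mex{0} = 1
g(5) = mex{0} = 1
g(6) = mex{0} = 1
g(7) = mex{0} = 1
g(8) = mex{0,1} = 2
g(9) = mex{0,1} = 2
g(10) = mex{0,1} = 2
So g(10) = 2.

2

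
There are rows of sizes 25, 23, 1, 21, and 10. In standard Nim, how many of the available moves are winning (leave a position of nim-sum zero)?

3

Nim-sum: 25 XOR 23 XOR 1 XOR 21 XOR 10 = 16.
The overall nim-sum is X = 16. A row of size p has a winning move iff p XOR X < p (reduce it to p XOR X).
  25: 25 XOR 16 = 9 < 25 — winning move (to 9).
  23: 23 XOR 16 = 7 < 23 — winning move (to 7).
  1: 1 XOR 16 = 17 ≥ 1 — no move.
  21: 21 XOR 16 = 5 < 21 — winning move (to 5).
  10: 10 XOR 16 = 26 ≥ 10 — no move.
That gives 3 winning moves.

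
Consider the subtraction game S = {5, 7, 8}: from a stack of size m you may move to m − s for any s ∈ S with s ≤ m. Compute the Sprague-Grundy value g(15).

Compute g(0), g(1), … for moves {5, 7, 8}:
k:     0  1  2  3  4  5  6  7  8  9 10 11 12 13 14 15
g(k):  0  0  0  0  0  1  1  1  1  1  2  2  2  0  0  0
So g(15) = 0.

0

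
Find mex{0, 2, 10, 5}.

0 is in the set but 1 is not, so the mex is 1.

1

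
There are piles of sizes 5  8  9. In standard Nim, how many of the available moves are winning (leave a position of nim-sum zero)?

Nim-sum: 5 ⊕ 8 ⊕ 9 = 4.
The overall nim-sum is X = 4. A pile of size p has a winning move iff p XOR X < p (reduce it to p XOR X).
  5: 5 XOR 4 = 1 < 5 — winning move (to 1).
  8: 8 XOR 4 = 12 ≥ 8 — no move.
  9: 9 XOR 4 = 13 ≥ 9 — no move.
That gives 1 winning move.

1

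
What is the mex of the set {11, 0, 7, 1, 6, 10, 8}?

2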